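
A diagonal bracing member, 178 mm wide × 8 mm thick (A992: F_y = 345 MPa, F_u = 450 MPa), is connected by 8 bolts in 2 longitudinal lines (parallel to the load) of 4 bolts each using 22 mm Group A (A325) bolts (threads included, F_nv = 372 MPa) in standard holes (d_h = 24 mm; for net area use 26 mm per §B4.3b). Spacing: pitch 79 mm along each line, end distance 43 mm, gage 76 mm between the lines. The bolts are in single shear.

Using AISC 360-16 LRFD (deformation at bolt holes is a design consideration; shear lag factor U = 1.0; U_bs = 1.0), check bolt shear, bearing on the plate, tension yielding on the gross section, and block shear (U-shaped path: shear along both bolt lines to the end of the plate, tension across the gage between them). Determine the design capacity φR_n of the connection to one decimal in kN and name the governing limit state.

Bolt shear: A_b = π(22)²/4 = 380.13 mm². φR_n = 0.75 × 372 × 380.13 × 8 × 1 = 848.5 kN.
Bearing (8 mm plate, F_u = 450 MPa): end bolts L_c = 43 − 24/2 = 31, R_n = min(1.2×31×8×450, 2.4×22×8×450) = 133.92 kN/bolt; interior L_c = 79 − 24 = 55, R_n = 190.08 kN/bolt. φR_n = 0.75 × (2×133.92 + 6×190.08) = 1056.2 kN.
Tension yield (gross): A_g = 178×8 = 1424 mm². φR_n = 0.90 × 345 × 1424 = 442.2 kN.
Block shear: shear path 2×[43+3×79] = 2×280 mm, A_gv = 4480, A_nv = 2×(280 − 3.5×26)×8 = 3024 mm²; tension across gage: (76 − 1×26)×8 = 400 mm². R_n = min(0.6×450×3024, 0.6×345×4480) + 1.0×450×400 = min(816.48, 927.36) + 180 = 996.48 kN. φR_n = 0.75 × 996.48 = 747.4 kN.
Governing: min(848.5, 1056.2, 442.2, 747.4) = 442.2 kN → gross-section yield.

442.2 kN (gross-section yield governs)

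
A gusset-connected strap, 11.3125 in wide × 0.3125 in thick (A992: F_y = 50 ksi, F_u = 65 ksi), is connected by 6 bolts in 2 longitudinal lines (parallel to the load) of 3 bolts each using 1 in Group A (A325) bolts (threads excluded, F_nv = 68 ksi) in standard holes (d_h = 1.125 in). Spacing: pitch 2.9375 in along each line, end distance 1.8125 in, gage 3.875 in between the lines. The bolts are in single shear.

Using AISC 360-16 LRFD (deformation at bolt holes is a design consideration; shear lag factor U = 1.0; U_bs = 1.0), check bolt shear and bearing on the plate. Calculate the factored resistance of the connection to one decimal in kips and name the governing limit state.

178.2 kips (bearing governs)

Bolt shear: A_b = π(1)²/4 = 0.7854 in². φR_n = 0.75 × 68 × 0.7854 × 6 × 1 = 240.3 kips.
Bearing (0.3125 in plate, F_u = 65 ksi): end bolts L_c = 1.8125 − 1.125/2 = 1.25, R_n = min(1.2×1.25×0.3125×65, 2.4×1×0.3125×65) = 30.469 kips/bolt; interior L_c = 2.9375 − 1.125 = 1.8125, R_n = 44.18 kips/bolt. φR_n = 0.75 × (2×30.469 + 4×44.18) = 178.2 kips.
Governing: min(240.3, 178.2) = 178.2 kips → bearing.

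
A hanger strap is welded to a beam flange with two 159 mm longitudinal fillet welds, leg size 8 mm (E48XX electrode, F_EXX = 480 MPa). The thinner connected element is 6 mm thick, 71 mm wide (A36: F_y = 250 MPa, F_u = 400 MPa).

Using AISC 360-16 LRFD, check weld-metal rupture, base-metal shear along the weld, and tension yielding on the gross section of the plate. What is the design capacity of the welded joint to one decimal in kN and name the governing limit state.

Weld metal: throat = 0.707×8 = 5.656 mm, L = 2×159 = 318 mm. φR_n = 0.75 × 0.6 × 480 × 5.656 × 318 = 388.5 kN.
Base metal shear (6 mm plate): yield φR_n = 1.0×0.6×250×6×318 = 286.2 kN; rupture φR_n = 0.75×0.6×400×6×318 = 343.4 kN; take 286.2 kN (yield).
Tension yield (gross): A_g = 71×6 = 426 mm². φR_n = 0.90 × 250 × 426 = 95.9 kN.
Governing: min(388.5, 286.2, 95.9) = 95.9 kN → gross-section yield.

95.9 kN (gross-section yield governs)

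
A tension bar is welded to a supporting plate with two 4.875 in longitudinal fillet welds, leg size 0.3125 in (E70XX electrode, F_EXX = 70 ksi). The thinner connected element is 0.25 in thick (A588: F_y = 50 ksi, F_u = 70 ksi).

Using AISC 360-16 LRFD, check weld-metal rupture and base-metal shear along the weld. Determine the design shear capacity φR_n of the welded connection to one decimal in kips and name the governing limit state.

Weld metal: throat = 0.707×0.3125 = 0.22094 in, L = 2×4.875 = 9.75 in. φR_n = 0.75 × 0.6 × 70 × 0.22094 × 9.75 = 67.9 kips.
Base metal shear (0.25 in plate): yield φR_n = 1.0×0.6×50×0.25×9.75 = 73.1 kips; rupture φR_n = 0.75×0.6×70×0.25×9.75 = 76.8 kips; take 73.1 kips (yield).
Governing: min(67.9, 73.1) = 67.9 kips → weld metal.

67.9 kips (weld metal governs)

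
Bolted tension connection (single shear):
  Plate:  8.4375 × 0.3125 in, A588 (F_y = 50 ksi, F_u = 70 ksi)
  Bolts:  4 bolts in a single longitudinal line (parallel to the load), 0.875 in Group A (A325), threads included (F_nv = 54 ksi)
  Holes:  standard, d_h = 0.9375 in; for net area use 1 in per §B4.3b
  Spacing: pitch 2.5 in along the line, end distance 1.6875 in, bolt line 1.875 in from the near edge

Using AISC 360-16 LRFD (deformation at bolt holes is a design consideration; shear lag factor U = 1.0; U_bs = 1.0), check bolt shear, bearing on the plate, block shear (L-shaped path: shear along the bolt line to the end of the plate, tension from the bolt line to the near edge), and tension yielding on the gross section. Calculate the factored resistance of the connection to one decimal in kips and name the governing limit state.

78.5 kips (block shear governs)

Bolt shear: A_b = π(0.875)²/4 = 0.60132 in². φR_n = 0.75 × 54 × 0.60132 × 4 × 1 = 97.4 kips.
Bearing (0.3125 in plate, F_u = 70 ksi): end bolts L_c = 1.6875 − 0.9375/2 = 1.21875, R_n = min(1.2×1.21875×0.3125×70, 2.4×0.875×0.3125×70) = 31.992 kips/bolt; interior L_c = 2.5 − 0.9375 = 1.5625, R_n = 41.016 kips/bolt. φR_n = 0.75 × (1×31.992 + 3×41.016) = 116.3 kips.
Block shear: shear path 1×[1.6875+3×2.5] = 1×9.1875 in, A_gv = 2.8711, A_nv = 1×(9.1875 − 3.5×1)×0.3125 = 1.7773 in²; tension to near edge: (1.875 − 0.5×1)×0.3125 = 0.42969 in². R_n = min(0.6×70×1.7773, 0.6×50×2.8711) + 1.0×70×0.42969 = min(74.647, 86.133) + 30.078 = 104.73 kips. φR_n = 0.75 × 104.73 = 78.5 kips.
Tension yield (gross): A_g = 8.4375×0.3125 = 2.6367 in². φR_n = 0.90 × 50 × 2.6367 = 118.7 kips.
Governing: min(97.4, 116.3, 78.5, 118.7) = 78.5 kips → block shear.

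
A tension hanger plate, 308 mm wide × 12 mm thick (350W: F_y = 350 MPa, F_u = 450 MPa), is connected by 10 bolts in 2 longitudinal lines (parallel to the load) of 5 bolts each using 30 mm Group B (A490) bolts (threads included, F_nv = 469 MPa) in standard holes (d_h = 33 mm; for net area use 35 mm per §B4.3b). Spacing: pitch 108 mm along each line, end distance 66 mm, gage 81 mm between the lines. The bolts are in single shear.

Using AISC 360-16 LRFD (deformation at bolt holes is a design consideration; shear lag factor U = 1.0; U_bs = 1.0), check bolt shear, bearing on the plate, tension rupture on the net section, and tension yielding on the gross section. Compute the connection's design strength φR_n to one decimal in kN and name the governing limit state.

Bolt shear: A_b = π(30)²/4 = 706.86 mm². φR_n = 0.75 × 469 × 706.86 × 10 × 1 = 2486.4 kN.
Bearing (12 mm plate, F_u = 450 MPa): end bolts L_c = 66 − 33/2 = 49.5, R_n = min(1.2×49.5×12×450, 2.4×30×12×450) = 320.76 kN/bolt; interior L_c = 108 − 33 = 75, R_n = 388.8 kN/bolt. φR_n = 0.75 × (2×320.76 + 8×388.8) = 2813.9 kN.
Tension rupture (net): A_n = (308 − 2×35)×12 = 2856 mm² (U = 1.0, A_e = A_n). φR_n = 0.75 × 450 × 2856 = 963.9 kN.
Tension yield (gross): A_g = 308×12 = 3696 mm². φR_n = 0.90 × 350 × 3696 = 1164.2 kN.
Governing: min(2486.4, 2813.9, 963.9, 1164.2) = 963.9 kN → net-section rupture.

963.9 kN (net-section rupture governs)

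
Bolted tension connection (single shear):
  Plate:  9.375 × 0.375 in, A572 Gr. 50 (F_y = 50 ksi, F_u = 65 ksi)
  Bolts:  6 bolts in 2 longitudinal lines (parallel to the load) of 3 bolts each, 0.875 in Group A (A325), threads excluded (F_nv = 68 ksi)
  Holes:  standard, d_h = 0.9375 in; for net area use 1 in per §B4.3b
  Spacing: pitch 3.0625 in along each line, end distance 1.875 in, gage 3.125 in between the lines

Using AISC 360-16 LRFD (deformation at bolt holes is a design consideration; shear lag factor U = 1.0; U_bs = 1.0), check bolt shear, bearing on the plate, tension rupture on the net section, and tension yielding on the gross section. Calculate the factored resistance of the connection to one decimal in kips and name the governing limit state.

134.8 kips (net-section rupture governs)

Bolt shear: A_b = π(0.875)²/4 = 0.60132 in². φR_n = 0.75 × 68 × 0.60132 × 6 × 1 = 184.0 kips.
Bearing (0.375 in plate, F_u = 65 ksi): end bolts L_c = 1.875 − 0.9375/2 = 1.40625, R_n = min(1.2×1.40625×0.375×65, 2.4×0.875×0.375×65) = 41.133 kips/bolt; interior L_c = 3.0625 − 0.9375 = 2.125, R_n = 51.188 kips/bolt. φR_n = 0.75 × (2×41.133 + 4×51.188) = 215.3 kips.
Tension rupture (net): A_n = (9.375 − 2×1)×0.375 = 2.7656 in² (U = 1.0, A_e = A_n). φR_n = 0.75 × 65 × 2.7656 = 134.8 kips.
Tension yield (gross): A_g = 9.375×0.375 = 3.5156 in². φR_n = 0.90 × 50 × 3.5156 = 158.2 kips.
Governing: min(184.0, 215.3, 134.8, 158.2) = 134.8 kips → net-section rupture.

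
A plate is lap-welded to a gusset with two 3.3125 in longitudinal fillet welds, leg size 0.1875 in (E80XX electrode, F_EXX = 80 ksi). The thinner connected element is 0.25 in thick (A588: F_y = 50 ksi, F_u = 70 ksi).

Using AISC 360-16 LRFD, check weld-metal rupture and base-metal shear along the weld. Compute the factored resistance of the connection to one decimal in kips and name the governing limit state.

Weld metal: throat = 0.707×0.1875 = 0.13256 in, L = 2×3.3125 = 6.625 in. φR_n = 0.75 × 0.6 × 80 × 0.13256 × 6.625 = 31.6 kips.
Base metal shear (0.25 in plate): yield φR_n = 1.0×0.6×50×0.25×6.625 = 49.7 kips; rupture φR_n = 0.75×0.6×70×0.25×6.625 = 52.2 kips; take 49.7 kips (yield).
Governing: min(31.6, 49.7) = 31.6 kips → weld metal.

31.6 kips (weld metal governs)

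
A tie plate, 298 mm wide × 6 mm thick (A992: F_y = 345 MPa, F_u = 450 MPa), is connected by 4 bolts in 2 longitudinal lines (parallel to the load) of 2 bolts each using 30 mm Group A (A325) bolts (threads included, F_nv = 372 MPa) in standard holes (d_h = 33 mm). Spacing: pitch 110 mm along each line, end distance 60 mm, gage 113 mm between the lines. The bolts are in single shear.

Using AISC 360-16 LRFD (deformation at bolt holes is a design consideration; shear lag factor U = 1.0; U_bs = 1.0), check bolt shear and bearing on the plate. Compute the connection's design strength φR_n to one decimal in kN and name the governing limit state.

Bolt shear: A_b = π(30)²/4 = 706.86 mm². φR_n = 0.75 × 372 × 706.86 × 4 × 1 = 788.9 kN.
Bearing (6 mm plate, F_u = 450 MPa): end bolts L_c = 60 − 33/2 = 43.5, R_n = min(1.2×43.5×6×450, 2.4×30×6×450) = 140.94 kN/bolt; interior L_c = 110 − 33 = 77, R_n = 194.4 kN/bolt. φR_n = 0.75 × (2×140.94 + 2×194.4) = 503.0 kN.
Governing: min(788.9, 503.0) = 503.0 kN → bearing.

503.0 kN (bearing governs)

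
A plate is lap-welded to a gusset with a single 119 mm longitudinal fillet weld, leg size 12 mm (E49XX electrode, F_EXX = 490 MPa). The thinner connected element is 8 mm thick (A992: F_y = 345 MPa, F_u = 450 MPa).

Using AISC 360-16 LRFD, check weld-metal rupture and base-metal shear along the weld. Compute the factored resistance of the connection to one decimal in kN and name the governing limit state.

192.8 kN (base-metal shear governs)

Weld metal: throat = 0.707×12 = 8.484 mm, L = 119 mm. φR_n = 0.75 × 0.6 × 490 × 8.484 × 119 = 222.6 kN.
Base metal shear (8 mm plate): yield φR_n = 1.0×0.6×345×8×119 = 197.1 kN; rupture φR_n = 0.75×0.6×450×8×119 = 192.8 kN; take 192.8 kN (rupture).
Governing: min(222.6, 192.8) = 192.8 kN → base-metal shear.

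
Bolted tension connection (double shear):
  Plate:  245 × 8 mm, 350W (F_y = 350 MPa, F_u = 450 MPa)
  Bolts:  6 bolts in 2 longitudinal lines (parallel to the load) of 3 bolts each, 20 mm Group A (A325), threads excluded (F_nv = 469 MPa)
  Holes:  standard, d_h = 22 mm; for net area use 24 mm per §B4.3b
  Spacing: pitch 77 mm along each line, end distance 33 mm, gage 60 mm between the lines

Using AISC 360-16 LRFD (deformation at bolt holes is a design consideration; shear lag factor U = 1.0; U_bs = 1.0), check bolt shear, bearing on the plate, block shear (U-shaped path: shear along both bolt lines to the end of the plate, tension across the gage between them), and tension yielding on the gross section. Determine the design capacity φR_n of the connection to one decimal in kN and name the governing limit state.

508.7 kN (block shear governs)

Bolt shear: A_b = π(20)²/4 = 314.16 mm². φR_n = 0.75 × 469 × 314.16 × 6 × 2 = 1326.1 kN.
Bearing (8 mm plate, F_u = 450 MPa): end bolts L_c = 33 − 22/2 = 22, R_n = min(1.2×22×8×450, 2.4×20×8×450) = 95.04 kN/bolt; interior L_c = 77 − 22 = 55, R_n = 172.8 kN/bolt. φR_n = 0.75 × (2×95.04 + 4×172.8) = 661.0 kN.
Block shear: shear path 2×[33+2×77] = 2×187 mm, A_gv = 2992, A_nv = 2×(187 − 2.5×24)×8 = 2032 mm²; tension across gage: (60 − 1×24)×8 = 288 mm². R_n = min(0.6×450×2032, 0.6×350×2992) + 1.0×450×288 = min(548.64, 628.32) + 129.6 = 678.24 kN. φR_n = 0.75 × 678.24 = 508.7 kN.
Tension yield (gross): A_g = 245×8 = 1960 mm². φR_n = 0.90 × 350 × 1960 = 617.4 kN.
Governing: min(1326.1, 661.0, 508.7, 617.4) = 508.7 kN → block shear.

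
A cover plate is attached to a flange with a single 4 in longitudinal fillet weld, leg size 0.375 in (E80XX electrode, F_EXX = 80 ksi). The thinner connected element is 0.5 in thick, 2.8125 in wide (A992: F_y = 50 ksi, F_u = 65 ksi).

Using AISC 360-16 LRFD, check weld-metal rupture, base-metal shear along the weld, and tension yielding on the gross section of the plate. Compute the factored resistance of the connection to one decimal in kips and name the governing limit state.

Weld metal: throat = 0.707×0.375 = 0.26513 in, L = 4 in. φR_n = 0.75 × 0.6 × 80 × 0.26513 × 4 = 38.2 kips.
Base metal shear (0.5 in plate): yield φR_n = 1.0×0.6×50×0.5×4 = 60.0 kips; rupture φR_n = 0.75×0.6×65×0.5×4 = 58.5 kips; take 58.5 kips (rupture).
Tension yield (gross): A_g = 2.8125×0.5 = 1.4063 in². φR_n = 0.90 × 50 × 1.4063 = 63.3 kips.
Governing: min(38.2, 58.5, 63.3) = 38.2 kips → weld metal.

38.2 kips (weld metal governs)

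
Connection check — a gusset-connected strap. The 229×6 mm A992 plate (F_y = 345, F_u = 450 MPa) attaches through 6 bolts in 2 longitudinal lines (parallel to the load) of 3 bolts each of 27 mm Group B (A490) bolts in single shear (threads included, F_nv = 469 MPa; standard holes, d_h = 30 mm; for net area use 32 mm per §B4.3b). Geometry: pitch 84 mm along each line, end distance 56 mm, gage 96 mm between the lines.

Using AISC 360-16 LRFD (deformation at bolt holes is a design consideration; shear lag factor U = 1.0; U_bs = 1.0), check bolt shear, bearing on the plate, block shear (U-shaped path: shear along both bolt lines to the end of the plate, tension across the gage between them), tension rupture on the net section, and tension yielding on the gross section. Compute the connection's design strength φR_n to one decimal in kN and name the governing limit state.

Bolt shear: A_b = π(27)²/4 = 572.56 mm². φR_n = 0.75 × 469 × 572.56 × 6 × 1 = 1208.4 kN.
Bearing (6 mm plate, F_u = 450 MPa): end bolts L_c = 56 − 30/2 = 41, R_n = min(1.2×41×6×450, 2.4×27×6×450) = 132.84 kN/bolt; interior L_c = 84 − 30 = 54, R_n = 174.96 kN/bolt. φR_n = 0.75 × (2×132.84 + 4×174.96) = 724.1 kN.
Block shear: shear path 2×[56+2×84] = 2×224 mm, A_gv = 2688, A_nv = 2×(224 − 2.5×32)×6 = 1728 mm²; tension across gage: (96 − 1×32)×6 = 384 mm². R_n = min(0.6×450×1728, 0.6×345×2688) + 1.0×450×384 = min(466.56, 556.42) + 172.8 = 639.36 kN. φR_n = 0.75 × 639.36 = 479.5 kN.
Tension rupture (net): A_n = (229 − 2×32)×6 = 990 mm² (U = 1.0, A_e = A_n). φR_n = 0.75 × 450 × 990 = 334.1 kN.
Tension yield (gross): A_g = 229×6 = 1374 mm². φR_n = 0.90 × 345 × 1374 = 426.6 kN.
Governing: min(1208.4, 724.1, 479.5, 334.1, 426.6) = 334.1 kN → net-section rupture.

334.1 kN (net-section rupture governs)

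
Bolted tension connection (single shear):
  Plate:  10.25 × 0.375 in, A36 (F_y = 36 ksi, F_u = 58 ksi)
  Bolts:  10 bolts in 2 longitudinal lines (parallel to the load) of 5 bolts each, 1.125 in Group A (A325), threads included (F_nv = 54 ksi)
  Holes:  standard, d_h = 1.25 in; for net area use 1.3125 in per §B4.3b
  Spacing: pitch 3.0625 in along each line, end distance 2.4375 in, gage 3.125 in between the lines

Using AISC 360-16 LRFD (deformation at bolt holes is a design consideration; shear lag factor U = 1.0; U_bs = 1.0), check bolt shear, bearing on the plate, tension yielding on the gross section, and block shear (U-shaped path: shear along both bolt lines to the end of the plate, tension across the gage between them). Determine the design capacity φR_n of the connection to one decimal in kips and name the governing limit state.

Bolt shear: A_b = π(1.125)²/4 = 0.99402 in². φR_n = 0.75 × 54 × 0.99402 × 10 × 1 = 402.6 kips.
Bearing (0.375 in plate, F_u = 58 ksi): end bolts L_c = 2.4375 − 1.25/2 = 1.8125, R_n = min(1.2×1.8125×0.375×58, 2.4×1.125×0.375×58) = 47.306 kips/bolt; interior L_c = 3.0625 − 1.25 = 1.8125, R_n = 47.306 kips/bolt. φR_n = 0.75 × (2×47.306 + 8×47.306) = 354.8 kips.
Tension yield (gross): A_g = 10.25×0.375 = 3.8438 in². φR_n = 0.90 × 36 × 3.8438 = 124.5 kips.
Block shear: shear path 2×[2.4375+4×3.0625] = 2×14.6875 in, A_gv = 11.016, A_nv = 2×(14.6875 − 4.5×1.3125)×0.375 = 6.5859 in²; tension across gage: (3.125 − 1×1.3125)×0.375 = 0.67969 in². R_n = min(0.6×58×6.5859, 0.6×36×11.016) + 1.0×58×0.67969 = min(229.19, 237.95) + 39.422 = 268.61 kips. φR_n = 0.75 × 268.61 = 201.5 kips.
Governing: min(402.6, 354.8, 124.5, 201.5) = 124.5 kips → gross-section yield.

124.5 kips (gross-section yield governs)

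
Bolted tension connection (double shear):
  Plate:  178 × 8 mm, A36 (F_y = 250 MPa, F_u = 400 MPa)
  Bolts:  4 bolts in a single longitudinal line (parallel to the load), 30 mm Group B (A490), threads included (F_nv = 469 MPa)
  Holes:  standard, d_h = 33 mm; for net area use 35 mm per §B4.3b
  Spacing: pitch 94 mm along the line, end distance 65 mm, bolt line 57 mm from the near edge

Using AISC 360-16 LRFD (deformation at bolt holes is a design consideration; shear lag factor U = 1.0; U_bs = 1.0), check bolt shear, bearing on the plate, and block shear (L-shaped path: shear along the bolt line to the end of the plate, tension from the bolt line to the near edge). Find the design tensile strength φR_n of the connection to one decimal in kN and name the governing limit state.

Bolt shear: A_b = π(30)²/4 = 706.86 mm². φR_n = 0.75 × 469 × 706.86 × 4 × 2 = 1989.1 kN.
Bearing (8 mm plate, F_u = 400 MPa): end bolts L_c = 65 − 33/2 = 48.5, R_n = min(1.2×48.5×8×400, 2.4×30×8×400) = 186.24 kN/bolt; interior L_c = 94 − 33 = 61, R_n = 230.4 kN/bolt. φR_n = 0.75 × (1×186.24 + 3×230.4) = 658.1 kN.
Block shear: shear path 1×[65+3×94] = 1×347 mm, A_gv = 2776, A_nv = 1×(347 − 3.5×35)×8 = 1796 mm²; tension to near edge: (57 − 0.5×35)×8 = 316 mm². R_n = min(0.6×400×1796, 0.6×250×2776) + 1.0×400×316 = min(431.04, 416.4) + 126.4 = 542.8 kN. φR_n = 0.75 × 542.8 = 407.1 kN.
Governing: min(1989.1, 658.1, 407.1) = 407.1 kN → block shear.

407.1 kN (block shear governs)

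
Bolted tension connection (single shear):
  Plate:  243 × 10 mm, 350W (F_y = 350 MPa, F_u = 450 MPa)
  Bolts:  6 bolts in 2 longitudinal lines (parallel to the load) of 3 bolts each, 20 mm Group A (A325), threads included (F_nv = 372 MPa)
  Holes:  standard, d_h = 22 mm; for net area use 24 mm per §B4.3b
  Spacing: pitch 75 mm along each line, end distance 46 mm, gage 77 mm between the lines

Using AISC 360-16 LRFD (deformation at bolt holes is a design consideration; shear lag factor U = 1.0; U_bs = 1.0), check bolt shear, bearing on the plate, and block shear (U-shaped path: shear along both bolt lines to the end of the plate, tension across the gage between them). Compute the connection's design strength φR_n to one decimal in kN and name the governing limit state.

Bolt shear: A_b = π(20)²/4 = 314.16 mm². φR_n = 0.75 × 372 × 314.16 × 6 × 1 = 525.9 kN.
Bearing (10 mm plate, F_u = 450 MPa): end bolts L_c = 46 − 22/2 = 35, R_n = min(1.2×35×10×450, 2.4×20×10×450) = 189 kN/bolt; interior L_c = 75 − 22 = 53, R_n = 216 kN/bolt. φR_n = 0.75 × (2×189 + 4×216) = 931.5 kN.
Block shear: shear path 2×[46+2×75] = 2×196 mm, A_gv = 3920, A_nv = 2×(196 − 2.5×24)×10 = 2720 mm²; tension across gage: (77 − 1×24)×10 = 530 mm². R_n = min(0.6×450×2720, 0.6×350×3920) + 1.0×450×530 = min(734.4, 823.2) + 238.5 = 972.9 kN. φR_n = 0.75 × 972.9 = 729.7 kN.
Governing: min(525.9, 931.5, 729.7) = 525.9 kN → bolt shear.

525.9 kN (bolt shear governs)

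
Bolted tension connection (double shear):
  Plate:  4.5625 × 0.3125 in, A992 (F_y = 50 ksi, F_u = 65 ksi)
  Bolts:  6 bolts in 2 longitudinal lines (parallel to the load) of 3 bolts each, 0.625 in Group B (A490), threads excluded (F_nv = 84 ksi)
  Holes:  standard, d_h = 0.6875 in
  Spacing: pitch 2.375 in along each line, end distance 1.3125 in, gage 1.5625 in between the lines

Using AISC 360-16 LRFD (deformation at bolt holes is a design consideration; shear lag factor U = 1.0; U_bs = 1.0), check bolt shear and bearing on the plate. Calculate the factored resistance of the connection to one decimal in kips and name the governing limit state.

126.8 kips (bearing governs)

Bolt shear: A_b = π(0.625)²/4 = 0.3068 in². φR_n = 0.75 × 84 × 0.3068 × 6 × 2 = 231.9 kips.
Bearing (0.3125 in plate, F_u = 65 ksi): end bolts L_c = 1.3125 − 0.6875/2 = 0.96875, R_n = min(1.2×0.96875×0.3125×65, 2.4×0.625×0.3125×65) = 23.613 kips/bolt; interior L_c = 2.375 − 0.6875 = 1.6875, R_n = 30.469 kips/bolt. φR_n = 0.75 × (2×23.613 + 4×30.469) = 126.8 kips.
Governing: min(231.9, 126.8) = 126.8 kips → bearing.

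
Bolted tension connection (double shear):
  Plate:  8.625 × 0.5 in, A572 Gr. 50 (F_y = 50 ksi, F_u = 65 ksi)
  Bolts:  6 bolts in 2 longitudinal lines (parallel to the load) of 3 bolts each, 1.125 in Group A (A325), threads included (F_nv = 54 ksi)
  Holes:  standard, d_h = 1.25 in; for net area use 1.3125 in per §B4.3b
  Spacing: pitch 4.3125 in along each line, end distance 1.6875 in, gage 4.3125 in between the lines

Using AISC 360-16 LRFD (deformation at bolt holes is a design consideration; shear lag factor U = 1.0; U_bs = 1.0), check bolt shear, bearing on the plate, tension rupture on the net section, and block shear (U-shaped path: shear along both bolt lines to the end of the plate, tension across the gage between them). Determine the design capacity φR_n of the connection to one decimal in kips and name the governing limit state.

Bolt shear: A_b = π(1.125)²/4 = 0.99402 in². φR_n = 0.75 × 54 × 0.99402 × 6 × 2 = 483.1 kips.
Bearing (0.5 in plate, F_u = 65 ksi): end bolts L_c = 1.6875 − 1.25/2 = 1.0625, R_n = min(1.2×1.0625×0.5×65, 2.4×1.125×0.5×65) = 41.438 kips/bolt; interior L_c = 4.3125 − 1.25 = 3.0625, R_n = 87.75 kips/bolt. φR_n = 0.75 × (2×41.438 + 4×87.75) = 325.4 kips.
Tension rupture (net): A_n = (8.625 − 2×1.3125)×0.5 = 3 in² (U = 1.0, A_e = A_n). φR_n = 0.75 × 65 × 3 = 146.3 kips.
Block shear: shear path 2×[1.6875+2×4.3125] = 2×10.3125 in, A_gv = 10.313, A_nv = 2×(10.3125 − 2.5×1.3125)×0.5 = 7.0313 in²; tension across gage: (4.3125 − 1×1.3125)×0.5 = 1.5 in². R_n = min(0.6×65×7.0313, 0.6×50×10.313) + 1.0×65×1.5 = min(274.22, 309.39) + 97.5 = 371.72 kips. φR_n = 0.75 × 371.72 = 278.8 kips.
Governing: min(483.1, 325.4, 146.3, 278.8) = 146.3 kips → net-section rupture.

146.3 kips (net-section rupture governs)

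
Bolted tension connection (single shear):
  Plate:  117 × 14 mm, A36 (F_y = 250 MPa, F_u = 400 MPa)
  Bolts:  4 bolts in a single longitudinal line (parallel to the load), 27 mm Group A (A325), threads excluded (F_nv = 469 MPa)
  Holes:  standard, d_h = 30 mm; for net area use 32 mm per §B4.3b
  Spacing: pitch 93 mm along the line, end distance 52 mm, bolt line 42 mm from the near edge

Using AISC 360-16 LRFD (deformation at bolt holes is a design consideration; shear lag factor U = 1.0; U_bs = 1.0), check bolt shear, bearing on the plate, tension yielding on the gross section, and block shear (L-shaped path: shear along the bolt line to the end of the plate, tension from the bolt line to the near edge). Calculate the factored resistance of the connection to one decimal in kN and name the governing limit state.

368.6 kN (gross-section yield governs)

Bolt shear: A_b = π(27)²/4 = 572.56 mm². φR_n = 0.75 × 469 × 572.56 × 4 × 1 = 805.6 kN.
Bearing (14 mm plate, F_u = 400 MPa): end bolts L_c = 52 − 30/2 = 37, R_n = min(1.2×37×14×400, 2.4×27×14×400) = 248.64 kN/bolt; interior L_c = 93 − 30 = 63, R_n = 362.88 kN/bolt. φR_n = 0.75 × (1×248.64 + 3×362.88) = 1003.0 kN.
Tension yield (gross): A_g = 117×14 = 1638 mm². φR_n = 0.90 × 250 × 1638 = 368.6 kN.
Block shear: shear path 1×[52+3×93] = 1×331 mm, A_gv = 4634, A_nv = 1×(331 − 3.5×32)×14 = 3066 mm²; tension to near edge: (42 − 0.5×32)×14 = 364 mm². R_n = min(0.6×400×3066, 0.6×250×4634) + 1.0×400×364 = min(735.84, 695.1) + 145.6 = 840.7 kN. φR_n = 0.75 × 840.7 = 630.5 kN.
Governing: min(805.6, 1003.0, 368.6, 630.5) = 368.6 kN → gross-section yield.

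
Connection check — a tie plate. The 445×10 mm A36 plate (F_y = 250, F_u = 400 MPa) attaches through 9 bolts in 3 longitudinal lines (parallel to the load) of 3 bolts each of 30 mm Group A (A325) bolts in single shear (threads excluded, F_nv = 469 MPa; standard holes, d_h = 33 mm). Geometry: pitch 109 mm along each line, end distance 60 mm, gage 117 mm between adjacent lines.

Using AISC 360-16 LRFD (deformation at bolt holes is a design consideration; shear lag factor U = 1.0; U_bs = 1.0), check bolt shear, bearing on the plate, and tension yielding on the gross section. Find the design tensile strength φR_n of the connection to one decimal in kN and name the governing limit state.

1001.3 kN (gross-section yield governs)

Bolt shear: A_b = π(30)²/4 = 706.86 mm². φR_n = 0.75 × 469 × 706.86 × 9 × 1 = 2237.7 kN.
Bearing (10 mm plate, F_u = 400 MPa): end bolts L_c = 60 − 33/2 = 43.5, R_n = min(1.2×43.5×10×400, 2.4×30×10×400) = 208.8 kN/bolt; interior L_c = 109 − 33 = 76, R_n = 288 kN/bolt. φR_n = 0.75 × (3×208.8 + 6×288) = 1765.8 kN.
Tension yield (gross): A_g = 445×10 = 4450 mm². φR_n = 0.90 × 250 × 4450 = 1001.3 kN.
Governing: min(2237.7, 1765.8, 1001.3) = 1001.3 kN → gross-section yield.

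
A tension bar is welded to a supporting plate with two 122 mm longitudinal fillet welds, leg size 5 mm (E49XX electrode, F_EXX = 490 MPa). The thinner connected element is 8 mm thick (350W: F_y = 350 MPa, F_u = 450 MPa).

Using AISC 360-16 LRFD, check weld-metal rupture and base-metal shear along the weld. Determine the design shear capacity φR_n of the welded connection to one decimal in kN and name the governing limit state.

190.2 kN (weld metal governs)

Weld metal: throat = 0.707×5 = 3.535 mm, L = 2×122 = 244 mm. φR_n = 0.75 × 0.6 × 490 × 3.535 × 244 = 190.2 kN.
Base metal shear (8 mm plate): yield φR_n = 1.0×0.6×350×8×244 = 409.9 kN; rupture φR_n = 0.75×0.6×450×8×244 = 395.3 kN; take 395.3 kN (rupture).
Governing: min(190.2, 395.3) = 190.2 kN → weld metal.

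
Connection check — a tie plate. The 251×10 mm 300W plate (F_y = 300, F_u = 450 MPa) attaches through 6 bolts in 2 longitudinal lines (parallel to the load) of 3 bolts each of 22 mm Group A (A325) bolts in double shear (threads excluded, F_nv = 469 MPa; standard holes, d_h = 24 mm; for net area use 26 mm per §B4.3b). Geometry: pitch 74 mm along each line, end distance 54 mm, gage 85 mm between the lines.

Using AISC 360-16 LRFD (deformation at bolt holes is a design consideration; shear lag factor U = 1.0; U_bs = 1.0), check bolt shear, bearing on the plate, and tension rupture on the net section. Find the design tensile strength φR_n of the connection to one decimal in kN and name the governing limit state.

671.6 kN (net-section rupture governs)

Bolt shear: A_b = π(22)²/4 = 380.13 mm². φR_n = 0.75 × 469 × 380.13 × 6 × 2 = 1604.5 kN.
Bearing (10 mm plate, F_u = 450 MPa): end bolts L_c = 54 − 24/2 = 42, R_n = min(1.2×42×10×450, 2.4×22×10×450) = 226.8 kN/bolt; interior L_c = 74 − 24 = 50, R_n = 237.6 kN/bolt. φR_n = 0.75 × (2×226.8 + 4×237.6) = 1053.0 kN.
Tension rupture (net): A_n = (251 − 2×26)×10 = 1990 mm² (U = 1.0, A_e = A_n). φR_n = 0.75 × 450 × 1990 = 671.6 kN.
Governing: min(1604.5, 1053.0, 671.6) = 671.6 kN → net-section rupture.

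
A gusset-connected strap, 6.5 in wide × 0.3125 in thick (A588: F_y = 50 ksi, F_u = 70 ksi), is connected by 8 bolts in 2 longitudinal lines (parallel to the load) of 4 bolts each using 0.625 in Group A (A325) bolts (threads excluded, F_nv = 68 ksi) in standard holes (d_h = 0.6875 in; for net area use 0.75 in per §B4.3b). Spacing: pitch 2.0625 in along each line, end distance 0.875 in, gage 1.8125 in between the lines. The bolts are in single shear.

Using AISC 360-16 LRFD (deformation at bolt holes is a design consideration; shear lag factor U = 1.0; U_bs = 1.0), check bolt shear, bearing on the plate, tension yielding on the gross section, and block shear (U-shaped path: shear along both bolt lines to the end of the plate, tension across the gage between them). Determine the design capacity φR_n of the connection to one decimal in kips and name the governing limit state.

Bolt shear: A_b = π(0.625)²/4 = 0.3068 in². φR_n = 0.75 × 68 × 0.3068 × 8 × 1 = 125.2 kips.
Bearing (0.3125 in plate, F_u = 70 ksi): end bolts L_c = 0.875 − 0.6875/2 = 0.53125, R_n = min(1.2×0.53125×0.3125×70, 2.4×0.625×0.3125×70) = 13.945 kips/bolt; interior L_c = 2.0625 − 0.6875 = 1.375, R_n = 32.813 kips/bolt. φR_n = 0.75 × (2×13.945 + 6×32.813) = 168.6 kips.
Tension yield (gross): A_g = 6.5×0.3125 = 2.0313 in². φR_n = 0.90 × 50 × 2.0313 = 91.4 kips.
Block shear: shear path 2×[0.875+3×2.0625] = 2×7.0625 in, A_gv = 4.4141, A_nv = 2×(7.0625 − 3.5×0.75)×0.3125 = 2.7734 in²; tension across gage: (1.8125 − 1×0.75)×0.3125 = 0.33203 in². R_n = min(0.6×70×2.7734, 0.6×50×4.4141) + 1.0×70×0.33203 = min(116.48, 132.42) + 23.242 = 139.72 kips. φR_n = 0.75 × 139.72 = 104.8 kips.
Governing: min(125.2, 168.6, 91.4, 104.8) = 91.4 kips → gross-section yield.

91.4 kips (gross-section yield governs)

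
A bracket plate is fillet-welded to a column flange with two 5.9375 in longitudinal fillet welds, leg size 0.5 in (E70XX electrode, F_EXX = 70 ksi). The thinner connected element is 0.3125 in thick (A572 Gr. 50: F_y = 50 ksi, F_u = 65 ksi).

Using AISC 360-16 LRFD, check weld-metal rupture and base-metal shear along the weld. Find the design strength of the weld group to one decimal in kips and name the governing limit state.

Weld metal: throat = 0.707×0.5 = 0.3535 in, L = 2×5.9375 = 11.875 in. φR_n = 0.75 × 0.6 × 70 × 0.3535 × 11.875 = 132.2 kips.
Base metal shear (0.3125 in plate): yield φR_n = 1.0×0.6×50×0.3125×11.875 = 111.3 kips; rupture φR_n = 0.75×0.6×65×0.3125×11.875 = 108.5 kips; take 108.5 kips (rupture).
Governing: min(132.2, 108.5) = 108.5 kips → base-metal shear.

108.5 kips (base-metal shear governs)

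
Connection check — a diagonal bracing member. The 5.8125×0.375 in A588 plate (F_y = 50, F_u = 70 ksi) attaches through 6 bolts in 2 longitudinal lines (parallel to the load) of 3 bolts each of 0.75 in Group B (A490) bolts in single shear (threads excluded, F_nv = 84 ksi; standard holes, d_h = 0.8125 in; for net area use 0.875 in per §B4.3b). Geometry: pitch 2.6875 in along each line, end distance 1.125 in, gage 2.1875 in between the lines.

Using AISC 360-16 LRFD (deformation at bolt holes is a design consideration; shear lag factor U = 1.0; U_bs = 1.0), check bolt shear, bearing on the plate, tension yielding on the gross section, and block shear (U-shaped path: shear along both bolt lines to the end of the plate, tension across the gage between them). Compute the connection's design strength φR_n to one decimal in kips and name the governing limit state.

98.1 kips (gross-section yield governs)

Bolt shear: A_b = π(0.75)²/4 = 0.44179 in². φR_n = 0.75 × 84 × 0.44179 × 6 × 1 = 167.0 kips.
Bearing (0.375 in plate, F_u = 70 ksi): end bolts L_c = 1.125 − 0.8125/2 = 0.71875, R_n = min(1.2×0.71875×0.375×70, 2.4×0.75×0.375×70) = 22.641 kips/bolt; interior L_c = 2.6875 − 0.8125 = 1.875, R_n = 47.25 kips/bolt. φR_n = 0.75 × (2×22.641 + 4×47.25) = 175.7 kips.
Tension yield (gross): A_g = 5.8125×0.375 = 2.1797 in². φR_n = 0.90 × 50 × 2.1797 = 98.1 kips.
Block shear: shear path 2×[1.125+2×2.6875] = 2×6.5 in, A_gv = 4.875, A_nv = 2×(6.5 − 2.5×0.875)×0.375 = 3.2344 in²; tension across gage: (2.1875 − 1×0.875)×0.375 = 0.49219 in². R_n = min(0.6×70×3.2344, 0.6×50×4.875) + 1.0×70×0.49219 = min(135.84, 146.25) + 34.453 = 170.29 kips. φR_n = 0.75 × 170.29 = 127.7 kips.
Governing: min(167.0, 175.7, 98.1, 127.7) = 98.1 kips → gross-section yield.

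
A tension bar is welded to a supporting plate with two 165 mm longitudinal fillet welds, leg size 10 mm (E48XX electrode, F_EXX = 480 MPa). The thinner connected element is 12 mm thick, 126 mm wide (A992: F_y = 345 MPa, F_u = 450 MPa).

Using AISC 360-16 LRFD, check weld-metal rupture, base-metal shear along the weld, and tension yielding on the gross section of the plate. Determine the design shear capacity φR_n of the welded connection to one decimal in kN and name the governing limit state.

469.5 kN (gross-section yield governs)

Weld metal: throat = 0.707×10 = 7.07 mm, L = 2×165 = 330 mm. φR_n = 0.75 × 0.6 × 480 × 7.07 × 330 = 503.9 kN.
Base metal shear (12 mm plate): yield φR_n = 1.0×0.6×345×12×330 = 819.7 kN; rupture φR_n = 0.75×0.6×450×12×330 = 801.9 kN; take 801.9 kN (rupture).
Tension yield (gross): A_g = 126×12 = 1512 mm². φR_n = 0.90 × 345 × 1512 = 469.5 kN.
Governing: min(503.9, 801.9, 469.5) = 469.5 kN → gross-section yield.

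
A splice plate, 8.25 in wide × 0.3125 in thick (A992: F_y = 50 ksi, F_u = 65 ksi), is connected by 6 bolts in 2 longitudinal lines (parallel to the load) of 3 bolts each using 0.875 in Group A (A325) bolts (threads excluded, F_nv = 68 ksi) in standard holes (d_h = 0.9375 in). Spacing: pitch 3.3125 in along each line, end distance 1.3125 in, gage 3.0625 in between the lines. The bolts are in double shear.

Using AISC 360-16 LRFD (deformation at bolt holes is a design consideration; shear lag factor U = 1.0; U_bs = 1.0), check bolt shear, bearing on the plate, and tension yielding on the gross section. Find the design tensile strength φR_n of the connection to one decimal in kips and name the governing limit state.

Bolt shear: A_b = π(0.875)²/4 = 0.60132 in². φR_n = 0.75 × 68 × 0.60132 × 6 × 2 = 368.0 kips.
Bearing (0.3125 in plate, F_u = 65 ksi): end bolts L_c = 1.3125 − 0.9375/2 = 0.84375, R_n = min(1.2×0.84375×0.3125×65, 2.4×0.875×0.3125×65) = 20.566 kips/bolt; interior L_c = 3.3125 − 0.9375 = 2.375, R_n = 42.656 kips/bolt. φR_n = 0.75 × (2×20.566 + 4×42.656) = 158.8 kips.
Tension yield (gross): A_g = 8.25×0.3125 = 2.5781 in². φR_n = 0.90 × 50 × 2.5781 = 116.0 kips.
Governing: min(368.0, 158.8, 116.0) = 116.0 kips → gross-section yield.

116.0 kips (gross-section yield governs)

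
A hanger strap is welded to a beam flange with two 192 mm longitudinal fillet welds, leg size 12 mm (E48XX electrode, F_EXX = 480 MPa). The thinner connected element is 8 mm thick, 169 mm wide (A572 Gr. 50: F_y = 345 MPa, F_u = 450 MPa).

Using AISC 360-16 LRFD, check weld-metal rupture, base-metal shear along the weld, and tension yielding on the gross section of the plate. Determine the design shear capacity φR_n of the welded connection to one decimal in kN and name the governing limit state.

419.8 kN (gross-section yield governs)

Weld metal: throat = 0.707×12 = 8.484 mm, L = 2×192 = 384 mm. φR_n = 0.75 × 0.6 × 480 × 8.484 × 384 = 703.7 kN.
Base metal shear (8 mm plate): yield φR_n = 1.0×0.6×345×8×384 = 635.9 kN; rupture φR_n = 0.75×0.6×450×8×384 = 622.1 kN; take 622.1 kN (rupture).
Tension yield (gross): A_g = 169×8 = 1352 mm². φR_n = 0.90 × 345 × 1352 = 419.8 kN.
Governing: min(703.7, 622.1, 419.8) = 419.8 kN → gross-section yield.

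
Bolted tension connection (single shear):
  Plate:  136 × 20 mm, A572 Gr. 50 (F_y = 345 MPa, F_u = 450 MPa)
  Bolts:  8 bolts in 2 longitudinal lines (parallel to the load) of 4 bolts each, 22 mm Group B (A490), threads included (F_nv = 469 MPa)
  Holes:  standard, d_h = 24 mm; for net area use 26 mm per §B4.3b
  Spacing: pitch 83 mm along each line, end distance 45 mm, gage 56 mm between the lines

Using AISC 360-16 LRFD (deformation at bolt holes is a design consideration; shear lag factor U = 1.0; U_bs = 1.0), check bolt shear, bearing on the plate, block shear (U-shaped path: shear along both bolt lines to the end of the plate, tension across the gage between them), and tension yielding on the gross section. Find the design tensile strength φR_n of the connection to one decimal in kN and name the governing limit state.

Bolt shear: A_b = π(22)²/4 = 380.13 mm². φR_n = 0.75 × 469 × 380.13 × 8 × 1 = 1069.7 kN.
Bearing (20 mm plate, F_u = 450 MPa): end bolts L_c = 45 − 24/2 = 33, R_n = min(1.2×33×20×450, 2.4×22×20×450) = 356.4 kN/bolt; interior L_c = 83 − 24 = 59, R_n = 475.2 kN/bolt. φR_n = 0.75 × (2×356.4 + 6×475.2) = 2673.0 kN.
Block shear: shear path 2×[45+3×83] = 2×294 mm, A_gv = 11760, A_nv = 2×(294 − 3.5×26)×20 = 8120 mm²; tension across gage: (56 − 1×26)×20 = 600 mm². R_n = min(0.6×450×8120, 0.6×345×11760) + 1.0×450×600 = min(2192.4, 2434.3) + 270 = 2462.4 kN. φR_n = 0.75 × 2462.4 = 1846.8 kN.
Tension yield (gross): A_g = 136×20 = 2720 mm². φR_n = 0.90 × 345 × 2720 = 844.6 kN.
Governing: min(1069.7, 2673.0, 1846.8, 844.6) = 844.6 kN → gross-section yield.

844.6 kN (gross-section yield governs)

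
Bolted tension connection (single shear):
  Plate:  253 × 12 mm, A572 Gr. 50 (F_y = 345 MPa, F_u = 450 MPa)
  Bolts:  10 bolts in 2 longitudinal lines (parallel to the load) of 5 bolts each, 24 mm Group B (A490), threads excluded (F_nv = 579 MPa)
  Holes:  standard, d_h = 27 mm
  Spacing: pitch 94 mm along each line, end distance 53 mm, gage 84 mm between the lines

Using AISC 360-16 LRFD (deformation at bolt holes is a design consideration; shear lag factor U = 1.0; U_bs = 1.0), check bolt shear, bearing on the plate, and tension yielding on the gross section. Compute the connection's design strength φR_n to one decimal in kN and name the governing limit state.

Bolt shear: A_b = π(24)²/4 = 452.39 mm². φR_n = 0.75 × 579 × 452.39 × 10 × 1 = 1964.5 kN.
Bearing (12 mm plate, F_u = 450 MPa): end bolts L_c = 53 − 27/2 = 39.5, R_n = min(1.2×39.5×12×450, 2.4×24×12×450) = 255.96 kN/bolt; interior L_c = 94 − 27 = 67, R_n = 311.04 kN/bolt. φR_n = 0.75 × (2×255.96 + 8×311.04) = 2250.2 kN.
Tension yield (gross): A_g = 253×12 = 3036 mm². φR_n = 0.90 × 345 × 3036 = 942.7 kN.
Governing: min(1964.5, 2250.2, 942.7) = 942.7 kN → gross-section yield.

942.7 kN (gross-section yield governs)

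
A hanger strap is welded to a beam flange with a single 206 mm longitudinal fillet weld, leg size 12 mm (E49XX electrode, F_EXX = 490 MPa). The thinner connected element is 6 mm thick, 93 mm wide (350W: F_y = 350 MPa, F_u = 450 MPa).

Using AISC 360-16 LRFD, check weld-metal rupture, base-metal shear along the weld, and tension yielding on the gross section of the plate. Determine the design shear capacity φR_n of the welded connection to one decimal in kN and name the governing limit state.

Weld metal: throat = 0.707×12 = 8.484 mm, L = 206 mm. φR_n = 0.75 × 0.6 × 490 × 8.484 × 206 = 385.4 kN.
Base metal shear (6 mm plate): yield φR_n = 1.0×0.6×350×6×206 = 259.6 kN; rupture φR_n = 0.75×0.6×450×6×206 = 250.3 kN; take 250.3 kN (rupture).
Tension yield (gross): A_g = 93×6 = 558 mm². φR_n = 0.90 × 350 × 558 = 175.8 kN.
Governing: min(385.4, 250.3, 175.8) = 175.8 kN → gross-section yield.

175.8 kN (gross-section yield governs)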